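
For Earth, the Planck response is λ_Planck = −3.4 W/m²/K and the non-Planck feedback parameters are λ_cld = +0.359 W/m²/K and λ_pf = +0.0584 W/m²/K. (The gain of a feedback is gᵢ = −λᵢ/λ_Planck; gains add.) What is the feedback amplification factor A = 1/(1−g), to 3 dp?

Convert to gains: g_cld = 0.359/3.4 = 0.1056; g_pf = 0.0584/3.4 = 0.01718.
Total gain g = 0.12278.
A = 1/(1 − 0.12278) = 1.140.

1.140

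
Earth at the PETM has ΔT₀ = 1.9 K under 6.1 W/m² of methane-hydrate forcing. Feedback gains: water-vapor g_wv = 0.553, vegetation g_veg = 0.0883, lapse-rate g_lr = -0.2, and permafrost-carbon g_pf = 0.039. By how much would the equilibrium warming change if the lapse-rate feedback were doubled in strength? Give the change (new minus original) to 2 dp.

Original: g = 0.4803, ΔT = 1.9/(1−0.4803) = 3.6560 K.
With doubled lapse-rate: g' = 0.2803, ΔT' = 1.9/(1−0.2803) = 2.6400 K.
Change = 2.6400 − 3.6560 = -1.02 K.

-1.02 K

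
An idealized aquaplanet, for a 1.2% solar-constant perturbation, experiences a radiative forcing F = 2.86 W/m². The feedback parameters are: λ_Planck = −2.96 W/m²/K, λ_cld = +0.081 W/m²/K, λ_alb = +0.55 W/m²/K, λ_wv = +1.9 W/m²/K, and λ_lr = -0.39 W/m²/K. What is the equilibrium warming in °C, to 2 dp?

3.49 °C

Net feedback parameter λ = (−2.96) + (+0.081) + (+0.55) + (+1.9) + (-0.39) = -0.819 W/m²/K.
ΔT = −F/λ = −2.86/(-0.819) = 3.49 °C.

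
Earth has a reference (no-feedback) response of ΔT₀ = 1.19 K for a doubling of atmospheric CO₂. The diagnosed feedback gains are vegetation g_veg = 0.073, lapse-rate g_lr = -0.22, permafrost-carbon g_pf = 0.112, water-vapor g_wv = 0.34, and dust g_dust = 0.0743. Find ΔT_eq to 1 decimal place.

Total gain g = 0.073 − 0.22 + 0.112 + 0.34 + 0.0743 = 0.3793.
Amplification A = 1/(1 − 0.3793) = 1.611.
ΔT = 1.19 × 1.611 = 1.9 K.

1.9 K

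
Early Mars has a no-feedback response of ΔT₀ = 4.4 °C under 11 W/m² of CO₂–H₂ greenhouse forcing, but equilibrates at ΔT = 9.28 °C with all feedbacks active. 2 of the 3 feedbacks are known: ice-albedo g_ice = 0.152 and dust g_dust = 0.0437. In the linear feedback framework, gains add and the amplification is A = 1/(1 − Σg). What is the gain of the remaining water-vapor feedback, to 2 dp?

Amplification A = ΔT/ΔT₀ = 9.28/4.4 = 2.109.
Total gain g = 1 − 1/A = 1 − 1/2.109 = 0.5258.
Known gains sum to 0.152 + 0.0437 = 0.1957.
g_wv = 0.5258 − 0.1957 = 0.33.

0.33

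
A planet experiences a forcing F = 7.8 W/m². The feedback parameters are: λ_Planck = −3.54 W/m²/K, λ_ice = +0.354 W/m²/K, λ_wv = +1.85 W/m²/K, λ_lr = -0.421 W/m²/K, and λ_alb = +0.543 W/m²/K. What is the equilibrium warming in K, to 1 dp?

6.4 K

Net feedback parameter λ = (−3.54) + (+0.354) + (+1.85) + (-0.421) + (+0.543) = -1.214 W/m²/K.
ΔT = −F/λ = −7.8/(-1.214) = 6.4 K.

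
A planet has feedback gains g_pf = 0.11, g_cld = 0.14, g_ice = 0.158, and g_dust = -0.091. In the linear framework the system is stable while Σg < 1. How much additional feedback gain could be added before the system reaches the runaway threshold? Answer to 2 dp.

Current total gain = 0.11 + 0.14 + 0.158 − 0.091 = 0.317.
Margin to runaway = 1 − 0.317 = 0.68.

0.68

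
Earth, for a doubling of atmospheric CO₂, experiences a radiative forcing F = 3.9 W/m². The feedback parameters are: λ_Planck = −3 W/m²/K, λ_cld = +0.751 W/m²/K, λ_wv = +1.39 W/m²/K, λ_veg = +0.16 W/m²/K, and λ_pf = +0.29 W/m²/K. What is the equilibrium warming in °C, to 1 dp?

9.5 °C

Net feedback parameter λ = (−3) + (+0.751) + (+1.39) + (+0.16) + (+0.29) = -0.409 W/m²/K.
ΔT = −F/λ = −3.9/(-0.409) = 9.5 °C.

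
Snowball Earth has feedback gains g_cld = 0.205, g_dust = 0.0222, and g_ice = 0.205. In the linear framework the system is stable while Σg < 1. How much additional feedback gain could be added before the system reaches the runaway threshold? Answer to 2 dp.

0.57

Current total gain = 0.205 + 0.0222 + 0.205 = 0.4322.
Margin to runaway = 1 − 0.4322 = 0.57.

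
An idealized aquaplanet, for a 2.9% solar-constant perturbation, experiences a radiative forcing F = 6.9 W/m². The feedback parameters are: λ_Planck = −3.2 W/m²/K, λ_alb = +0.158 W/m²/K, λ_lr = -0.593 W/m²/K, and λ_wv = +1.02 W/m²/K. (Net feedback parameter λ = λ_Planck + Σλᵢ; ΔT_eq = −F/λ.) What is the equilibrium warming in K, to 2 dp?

2.64 K

Net feedback parameter λ = (−3.2) + (+0.158) + (-0.593) + (+1.02) = -2.615 W/m²/K.
ΔT = −F/λ = −6.9/(-2.615) = 2.64 K.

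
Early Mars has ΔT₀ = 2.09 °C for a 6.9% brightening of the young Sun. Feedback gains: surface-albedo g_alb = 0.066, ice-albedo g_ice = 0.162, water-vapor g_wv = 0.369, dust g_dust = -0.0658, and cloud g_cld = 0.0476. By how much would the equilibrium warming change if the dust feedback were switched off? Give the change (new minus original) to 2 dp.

0.92 °C

Original: g = 0.5788, ΔT = 2.09/(1−0.5788) = 4.9620 °C.
Without dust: g' = 0.6446, ΔT' = 2.09/(1−0.6446) = 5.8807 °C.
Change = 5.8807 − 4.9620 = 0.92 °C.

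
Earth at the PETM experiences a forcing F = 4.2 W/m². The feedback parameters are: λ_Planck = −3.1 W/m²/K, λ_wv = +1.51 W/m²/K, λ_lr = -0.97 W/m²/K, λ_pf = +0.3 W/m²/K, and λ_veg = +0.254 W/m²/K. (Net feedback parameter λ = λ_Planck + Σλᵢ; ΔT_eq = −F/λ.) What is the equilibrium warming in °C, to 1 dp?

Net feedback parameter λ = (−3.1) + (+1.51) + (-0.97) + (+0.3) + (+0.254) = -2.006 W/m²/K.
ΔT = −F/λ = −4.2/(-2.006) = 2.1 °C.

2.1 °C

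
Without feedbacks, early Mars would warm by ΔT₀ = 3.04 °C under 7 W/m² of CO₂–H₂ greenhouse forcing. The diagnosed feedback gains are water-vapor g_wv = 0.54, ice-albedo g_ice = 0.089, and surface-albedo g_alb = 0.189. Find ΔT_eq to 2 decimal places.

16.70 °C

Total gain g = 0.54 + 0.089 + 0.189 = 0.818.
Amplification A = 1/(1 − 0.818) = 5.495.
ΔT = 3.04 × 5.495 = 16.70 °C.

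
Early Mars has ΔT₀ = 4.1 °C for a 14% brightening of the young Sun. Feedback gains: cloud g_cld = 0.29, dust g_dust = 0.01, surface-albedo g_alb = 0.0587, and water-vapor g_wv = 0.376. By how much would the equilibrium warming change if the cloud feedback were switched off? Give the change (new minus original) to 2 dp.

Original: g = 0.7347, ΔT = 4.1/(1−0.7347) = 15.4542 °C.
Without cloud: g' = 0.4447, ΔT' = 4.1/(1−0.4447) = 7.3834 °C.
Change = 7.3834 − 15.4542 = -8.07 °C.

-8.07 °C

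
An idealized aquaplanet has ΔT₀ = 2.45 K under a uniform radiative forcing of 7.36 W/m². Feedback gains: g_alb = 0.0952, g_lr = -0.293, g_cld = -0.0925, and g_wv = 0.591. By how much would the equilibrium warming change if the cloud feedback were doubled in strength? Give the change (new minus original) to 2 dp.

Original: g = 0.3007, ΔT = 2.45/(1−0.3007) = 3.5035 K.
With doubled cloud: g' = 0.2082, ΔT' = 2.45/(1−0.2082) = 3.0942 K.
Change = 3.0942 − 3.5035 = -0.41 K.

-0.41 K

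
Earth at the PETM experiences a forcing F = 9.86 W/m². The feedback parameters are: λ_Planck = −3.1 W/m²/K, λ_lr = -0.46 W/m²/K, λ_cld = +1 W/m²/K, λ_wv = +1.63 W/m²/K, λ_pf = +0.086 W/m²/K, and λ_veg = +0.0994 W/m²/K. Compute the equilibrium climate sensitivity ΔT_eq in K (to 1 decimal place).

Net feedback parameter λ = (−3.1) + (-0.46) + (+1) + (+1.63) + (+0.086) + (+0.0994) = -0.7446 W/m²/K.
ΔT = −F/λ = −9.86/(-0.7446) = 13.2 K.

13.2 K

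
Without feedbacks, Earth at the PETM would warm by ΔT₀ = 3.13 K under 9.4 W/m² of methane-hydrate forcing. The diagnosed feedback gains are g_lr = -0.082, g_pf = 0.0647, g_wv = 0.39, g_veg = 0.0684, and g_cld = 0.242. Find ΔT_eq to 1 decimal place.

Total gain g = -0.082 + 0.0647 + 0.39 + 0.0684 + 0.242 = 0.6831.
Amplification A = 1/(1 − 0.6831) = 3.156.
ΔT = 3.13 × 3.156 = 9.9 K.

9.9 K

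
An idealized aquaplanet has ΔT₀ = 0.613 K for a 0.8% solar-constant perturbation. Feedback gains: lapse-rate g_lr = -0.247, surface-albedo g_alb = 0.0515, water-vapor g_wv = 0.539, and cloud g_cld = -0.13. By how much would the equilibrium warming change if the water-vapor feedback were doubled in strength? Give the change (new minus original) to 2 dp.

Original: g = 0.2135, ΔT = 0.613/(1−0.2135) = 0.7794 K.
With doubled water-vapor: g' = 0.7525, ΔT' = 0.613/(1−0.7525) = 2.4768 K.
Change = 2.4768 − 0.7794 = 1.70 K.

1.70 K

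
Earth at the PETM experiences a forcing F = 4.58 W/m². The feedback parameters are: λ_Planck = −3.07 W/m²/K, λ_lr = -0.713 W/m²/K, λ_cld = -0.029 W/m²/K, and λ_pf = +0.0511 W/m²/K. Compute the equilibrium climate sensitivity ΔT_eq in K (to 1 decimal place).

Net feedback parameter λ = (−3.07) + (-0.713) + (-0.029) + (+0.0511) = -3.7609 W/m²/K.
ΔT = −F/λ = −4.58/(-3.7609) = 1.2 K.

1.2 K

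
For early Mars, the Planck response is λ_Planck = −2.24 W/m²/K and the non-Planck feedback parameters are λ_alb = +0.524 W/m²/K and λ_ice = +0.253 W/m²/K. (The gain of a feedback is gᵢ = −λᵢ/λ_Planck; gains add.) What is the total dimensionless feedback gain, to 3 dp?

0.347

Convert to gains: g_alb = 0.524/2.24 = 0.2339; g_ice = 0.253/2.24 = 0.1129.
Total gain g = 0.3468.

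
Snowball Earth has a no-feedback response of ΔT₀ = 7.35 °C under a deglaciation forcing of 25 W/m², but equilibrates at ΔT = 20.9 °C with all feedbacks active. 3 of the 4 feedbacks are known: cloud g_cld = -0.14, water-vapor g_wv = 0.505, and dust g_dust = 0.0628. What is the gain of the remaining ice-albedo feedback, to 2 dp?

Amplification A = ΔT/ΔT₀ = 20.9/7.35 = 2.844.
Total gain g = 1 − 1/A = 1 − 1/2.844 = 0.6484.
Known gains sum to -0.14 + 0.505 + 0.0628 = 0.4278.
g_ice = 0.6484 − 0.4278 = 0.22.

0.22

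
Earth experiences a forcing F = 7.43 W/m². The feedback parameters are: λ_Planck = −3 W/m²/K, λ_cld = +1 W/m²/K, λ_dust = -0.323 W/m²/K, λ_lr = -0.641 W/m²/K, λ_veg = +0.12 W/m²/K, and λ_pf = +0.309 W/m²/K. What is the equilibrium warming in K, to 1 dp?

2.9 K

Net feedback parameter λ = (−3) + (+1) + (-0.323) + (-0.641) + (+0.12) + (+0.309) = -2.535 W/m²/K.
ΔT = −F/λ = −7.43/(-2.535) = 2.9 K.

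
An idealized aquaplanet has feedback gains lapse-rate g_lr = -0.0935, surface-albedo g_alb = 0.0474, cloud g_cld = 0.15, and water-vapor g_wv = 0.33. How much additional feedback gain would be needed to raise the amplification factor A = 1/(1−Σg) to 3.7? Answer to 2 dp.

0.30

Current total gain = 0.4339.
Target gain for A = 3.7: g* = 1 − 1/3.7 = 0.7297.
Additional gain needed = 0.7297 − 0.4339 = 0.30.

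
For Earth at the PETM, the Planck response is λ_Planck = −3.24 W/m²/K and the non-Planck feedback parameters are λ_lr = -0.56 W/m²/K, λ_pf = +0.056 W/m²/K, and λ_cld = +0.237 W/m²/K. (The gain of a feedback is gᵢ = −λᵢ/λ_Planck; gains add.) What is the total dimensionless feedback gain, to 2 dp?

Convert to gains: g_lr = -0.56/3.24 = -0.1728; g_pf = 0.056/3.24 = 0.01728; g_cld = 0.237/3.24 = 0.07315.
Total gain g = -0.08237.

-0.08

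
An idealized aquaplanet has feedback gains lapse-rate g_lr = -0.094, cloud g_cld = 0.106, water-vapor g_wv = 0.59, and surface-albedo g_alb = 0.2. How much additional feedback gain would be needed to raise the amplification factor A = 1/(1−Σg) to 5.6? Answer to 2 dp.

0.02

Current total gain = 0.802.
Target gain for A = 5.6: g* = 1 − 1/5.6 = 0.8214.
Additional gain needed = 0.8214 − 0.802 = 0.02.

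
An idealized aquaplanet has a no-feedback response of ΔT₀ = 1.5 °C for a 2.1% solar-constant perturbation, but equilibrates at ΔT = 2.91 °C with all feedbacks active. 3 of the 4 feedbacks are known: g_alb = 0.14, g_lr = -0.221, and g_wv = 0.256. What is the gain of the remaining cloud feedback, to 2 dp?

0.31

Amplification A = ΔT/ΔT₀ = 2.91/1.5 = 1.94.
Total gain g = 1 − 1/A = 1 − 1/1.94 = 0.4845.
Known gains sum to 0.14 − 0.221 + 0.256 = 0.175.
g_cld = 0.4845 − 0.175 = 0.31.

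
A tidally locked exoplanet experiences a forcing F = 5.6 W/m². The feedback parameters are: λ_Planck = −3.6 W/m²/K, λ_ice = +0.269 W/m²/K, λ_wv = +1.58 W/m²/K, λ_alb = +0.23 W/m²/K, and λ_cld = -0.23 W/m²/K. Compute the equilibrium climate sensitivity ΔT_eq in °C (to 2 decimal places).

3.20 °C

Net feedback parameter λ = (−3.6) + (+0.269) + (+1.58) + (+0.23) + (-0.23) = -1.751 W/m²/K.
ΔT = −F/λ = −5.6/(-1.751) = 3.20 °C.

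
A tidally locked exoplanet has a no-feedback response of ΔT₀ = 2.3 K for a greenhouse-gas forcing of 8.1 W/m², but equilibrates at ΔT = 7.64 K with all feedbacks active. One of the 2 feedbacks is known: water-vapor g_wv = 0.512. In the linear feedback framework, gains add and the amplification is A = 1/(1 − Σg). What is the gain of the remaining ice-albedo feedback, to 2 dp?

Amplification A = ΔT/ΔT₀ = 7.64/2.3 = 3.322.
Total gain g = 1 − 1/A = 1 − 1/3.322 = 0.699.
The known gain is 0.512.
g_ice = 0.699 − 0.512 = 0.19.

0.19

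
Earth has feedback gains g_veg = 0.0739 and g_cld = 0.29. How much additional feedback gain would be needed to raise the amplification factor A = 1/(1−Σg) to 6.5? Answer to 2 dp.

0.48

Current total gain = 0.3639.
Target gain for A = 6.5: g* = 1 − 1/6.5 = 0.8462.
Additional gain needed = 0.8462 − 0.3639 = 0.48.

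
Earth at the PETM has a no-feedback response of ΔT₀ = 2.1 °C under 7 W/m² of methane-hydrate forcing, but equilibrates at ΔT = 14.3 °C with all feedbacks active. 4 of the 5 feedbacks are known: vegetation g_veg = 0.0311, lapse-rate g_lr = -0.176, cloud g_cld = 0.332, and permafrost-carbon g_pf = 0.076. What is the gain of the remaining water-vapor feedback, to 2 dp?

Amplification A = ΔT/ΔT₀ = 14.3/2.1 = 6.81.
Total gain g = 1 − 1/A = 1 − 1/6.81 = 0.8532.
Known gains sum to 0.0311 − 0.176 + 0.332 + 0.076 = 0.2631.
g_wv = 0.8532 − 0.2631 = 0.59.

0.59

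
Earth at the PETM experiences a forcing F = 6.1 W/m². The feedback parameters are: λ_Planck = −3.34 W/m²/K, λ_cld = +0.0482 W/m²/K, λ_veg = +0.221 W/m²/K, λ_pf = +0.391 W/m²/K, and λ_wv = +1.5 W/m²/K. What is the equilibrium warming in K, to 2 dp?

5.17 K

Net feedback parameter λ = (−3.34) + (+0.0482) + (+0.221) + (+0.391) + (+1.5) = -1.1798 W/m²/K.
ΔT = −F/λ = −6.1/(-1.1798) = 5.17 K.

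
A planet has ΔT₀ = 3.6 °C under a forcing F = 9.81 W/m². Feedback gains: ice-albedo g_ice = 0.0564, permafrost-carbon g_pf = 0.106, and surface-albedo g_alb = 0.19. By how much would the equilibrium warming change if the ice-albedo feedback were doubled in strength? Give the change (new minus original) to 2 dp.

0.53 °C

Original: g = 0.3524, ΔT = 3.6/(1−0.3524) = 5.5590 °C.
With doubled ice-albedo: g' = 0.4088, ΔT' = 3.6/(1−0.4088) = 6.0893 °C.
Change = 6.0893 − 5.5590 = 0.53 °C.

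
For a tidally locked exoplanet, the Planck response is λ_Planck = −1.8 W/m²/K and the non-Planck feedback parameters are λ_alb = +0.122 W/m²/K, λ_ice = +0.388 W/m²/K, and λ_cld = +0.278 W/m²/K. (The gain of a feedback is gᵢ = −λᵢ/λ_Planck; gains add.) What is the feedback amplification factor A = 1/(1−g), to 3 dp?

Convert to gains: g_alb = 0.122/1.8 = 0.06778; g_ice = 0.388/1.8 = 0.2156; g_cld = 0.278/1.8 = 0.1544.
Total gain g = 0.43778.
A = 1/(1 − 0.43778) = 1.779.

1.779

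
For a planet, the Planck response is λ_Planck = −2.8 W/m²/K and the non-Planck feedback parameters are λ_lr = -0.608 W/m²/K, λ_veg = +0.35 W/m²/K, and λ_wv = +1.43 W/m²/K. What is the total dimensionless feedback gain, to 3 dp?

Convert to gains: g_lr = -0.608/2.8 = -0.2171; g_veg = 0.35/2.8 = 0.125; g_wv = 1.43/2.8 = 0.5107.
Total gain g = 0.4186.

0.419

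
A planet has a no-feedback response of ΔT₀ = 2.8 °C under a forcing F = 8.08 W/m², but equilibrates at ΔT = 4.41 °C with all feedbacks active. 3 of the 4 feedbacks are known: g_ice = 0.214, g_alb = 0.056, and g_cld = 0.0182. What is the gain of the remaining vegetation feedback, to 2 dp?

Amplification A = ΔT/ΔT₀ = 4.41/2.8 = 1.575.
Total gain g = 1 − 1/A = 1 − 1/1.575 = 0.3651.
Known gains sum to 0.214 + 0.056 + 0.0182 = 0.2882.
g_veg = 0.3651 − 0.2882 = 0.08.

0.08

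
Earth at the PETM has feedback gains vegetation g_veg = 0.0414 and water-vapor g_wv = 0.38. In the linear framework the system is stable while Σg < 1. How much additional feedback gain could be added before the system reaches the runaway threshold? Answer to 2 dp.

0.58

Current total gain = 0.0414 + 0.38 = 0.4214.
Margin to runaway = 1 − 0.4214 = 0.58.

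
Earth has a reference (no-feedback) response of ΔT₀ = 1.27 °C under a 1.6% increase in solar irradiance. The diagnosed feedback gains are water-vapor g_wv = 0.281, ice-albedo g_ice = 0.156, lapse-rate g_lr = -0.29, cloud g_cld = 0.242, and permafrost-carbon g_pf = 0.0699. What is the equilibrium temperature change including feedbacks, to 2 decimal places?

2.35 °C

Total gain g = 0.281 + 0.156 − 0.29 + 0.242 + 0.0699 = 0.4589.
Amplification A = 1/(1 − 0.4589) = 1.848.
ΔT = 1.27 × 1.848 = 2.35 °C.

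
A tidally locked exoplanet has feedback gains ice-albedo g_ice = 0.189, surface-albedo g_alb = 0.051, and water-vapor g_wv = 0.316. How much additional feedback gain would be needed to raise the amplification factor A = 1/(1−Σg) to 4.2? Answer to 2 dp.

0.21

Current total gain = 0.556.
Target gain for A = 4.2: g* = 1 − 1/4.2 = 0.7619.
Additional gain needed = 0.7619 − 0.556 = 0.21.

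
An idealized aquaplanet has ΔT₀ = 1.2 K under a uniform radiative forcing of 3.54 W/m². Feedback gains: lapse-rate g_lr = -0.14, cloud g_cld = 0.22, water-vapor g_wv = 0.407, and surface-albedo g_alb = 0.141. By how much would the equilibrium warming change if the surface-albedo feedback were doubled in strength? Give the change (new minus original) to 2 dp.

1.97 K

Original: g = 0.628, ΔT = 1.2/(1−0.628) = 3.2258 K.
With doubled surface-albedo: g' = 0.769, ΔT' = 1.2/(1−0.769) = 5.1948 K.
Change = 5.1948 − 3.2258 = 1.97 K.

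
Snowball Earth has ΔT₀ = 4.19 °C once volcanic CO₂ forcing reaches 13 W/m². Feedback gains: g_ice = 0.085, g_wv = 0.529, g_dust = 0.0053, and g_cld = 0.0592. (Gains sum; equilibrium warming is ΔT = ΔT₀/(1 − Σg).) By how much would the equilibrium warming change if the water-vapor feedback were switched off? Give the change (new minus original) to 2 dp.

Original: g = 0.6785, ΔT = 4.19/(1−0.6785) = 13.0327 °C.
Without water-vapor: g' = 0.1495, ΔT' = 4.19/(1−0.1495) = 4.9265 °C.
Change = 4.9265 − 13.0327 = -8.11 °C.

-8.11 °C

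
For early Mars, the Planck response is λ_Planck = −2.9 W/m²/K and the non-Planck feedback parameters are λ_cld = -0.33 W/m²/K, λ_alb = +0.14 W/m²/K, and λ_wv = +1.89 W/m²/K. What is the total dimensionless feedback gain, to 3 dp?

Convert to gains: g_cld = -0.33/2.9 = -0.1138; g_alb = 0.14/2.9 = 0.04828; g_wv = 1.89/2.9 = 0.6517.
Total gain g = 0.58618.

0.586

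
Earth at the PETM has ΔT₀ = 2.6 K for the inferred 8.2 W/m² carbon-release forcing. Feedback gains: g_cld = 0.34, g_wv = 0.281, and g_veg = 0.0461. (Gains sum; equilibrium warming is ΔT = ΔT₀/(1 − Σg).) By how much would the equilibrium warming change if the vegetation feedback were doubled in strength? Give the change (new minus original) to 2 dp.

1.26 K

Original: g = 0.6671, ΔT = 2.6/(1−0.6671) = 7.8102 K.
With doubled vegetation: g' = 0.7132, ΔT' = 2.6/(1−0.7132) = 9.0656 K.
Change = 9.0656 − 7.8102 = 1.26 K.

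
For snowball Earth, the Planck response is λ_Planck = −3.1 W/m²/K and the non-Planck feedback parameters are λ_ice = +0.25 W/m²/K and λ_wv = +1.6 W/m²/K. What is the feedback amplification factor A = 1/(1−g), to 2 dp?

2.48

Convert to gains: g_ice = 0.25/3.1 = 0.08065; g_wv = 1.6/3.1 = 0.5161.
Total gain g = 0.59675.
A = 1/(1 − 0.59675) = 2.48.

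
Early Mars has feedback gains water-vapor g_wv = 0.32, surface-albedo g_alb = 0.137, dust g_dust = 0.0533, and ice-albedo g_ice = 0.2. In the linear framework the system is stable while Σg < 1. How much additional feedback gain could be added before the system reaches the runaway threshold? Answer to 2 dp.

Current total gain = 0.32 + 0.137 + 0.0533 + 0.2 = 0.7103.
Margin to runaway = 1 − 0.7103 = 0.29.

0.29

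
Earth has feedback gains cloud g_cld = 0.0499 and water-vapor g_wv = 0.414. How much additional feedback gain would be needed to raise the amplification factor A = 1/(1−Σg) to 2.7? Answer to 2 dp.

0.17

Current total gain = 0.4639.
Target gain for A = 2.7: g* = 1 − 1/2.7 = 0.6296.
Additional gain needed = 0.6296 − 0.4639 = 0.17.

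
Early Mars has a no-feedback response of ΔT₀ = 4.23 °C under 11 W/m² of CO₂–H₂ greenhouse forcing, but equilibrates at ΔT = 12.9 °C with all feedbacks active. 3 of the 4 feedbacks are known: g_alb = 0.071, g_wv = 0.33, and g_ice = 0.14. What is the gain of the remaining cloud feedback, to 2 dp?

0.13

Amplification A = ΔT/ΔT₀ = 12.9/4.23 = 3.05.
Total gain g = 1 − 1/A = 1 − 1/3.05 = 0.6721.
Known gains sum to 0.071 + 0.33 + 0.14 = 0.541.
g_cld = 0.6721 − 0.541 = 0.13.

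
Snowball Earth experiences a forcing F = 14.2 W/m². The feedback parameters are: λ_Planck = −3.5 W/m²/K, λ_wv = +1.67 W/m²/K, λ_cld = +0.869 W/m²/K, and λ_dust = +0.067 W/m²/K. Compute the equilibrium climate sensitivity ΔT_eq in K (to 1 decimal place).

Net feedback parameter λ = (−3.5) + (+1.67) + (+0.869) + (+0.067) = -0.894 W/m²/K.
ΔT = −F/λ = −14.2/(-0.894) = 15.9 K.

15.9 K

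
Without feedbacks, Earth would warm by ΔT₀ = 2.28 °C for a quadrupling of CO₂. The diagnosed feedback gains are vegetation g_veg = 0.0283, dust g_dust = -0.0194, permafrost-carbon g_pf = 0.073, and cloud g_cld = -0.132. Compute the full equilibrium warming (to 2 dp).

2.17 °C

Total gain g = 0.0283 − 0.0194 + 0.073 − 0.132 = -0.0501.
Amplification A = 1/(1 + 0.0501) = 0.9523.
ΔT = 2.28 × 0.9523 = 2.17 °C.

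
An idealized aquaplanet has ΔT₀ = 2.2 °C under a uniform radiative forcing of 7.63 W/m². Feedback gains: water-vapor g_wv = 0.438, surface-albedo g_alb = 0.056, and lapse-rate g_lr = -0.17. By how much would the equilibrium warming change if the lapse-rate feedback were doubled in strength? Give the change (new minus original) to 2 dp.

-0.65 °C

Original: g = 0.324, ΔT = 2.2/(1−0.324) = 3.2544 °C.
With doubled lapse-rate: g' = 0.154, ΔT' = 2.2/(1−0.154) = 2.6005 °C.
Change = 2.6005 − 3.2544 = -0.65 °C.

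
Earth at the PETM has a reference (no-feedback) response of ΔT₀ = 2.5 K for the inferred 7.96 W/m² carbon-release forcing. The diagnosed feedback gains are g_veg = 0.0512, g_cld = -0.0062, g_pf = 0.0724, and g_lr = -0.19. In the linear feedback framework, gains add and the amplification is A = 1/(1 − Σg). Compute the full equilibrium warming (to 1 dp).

2.3 K

Total gain g = 0.0512 − 0.0062 + 0.0724 − 0.19 = -0.0726.
Amplification A = 1/(1 + 0.0726) = 0.9323.
ΔT = 2.5 × 0.9323 = 2.3 K.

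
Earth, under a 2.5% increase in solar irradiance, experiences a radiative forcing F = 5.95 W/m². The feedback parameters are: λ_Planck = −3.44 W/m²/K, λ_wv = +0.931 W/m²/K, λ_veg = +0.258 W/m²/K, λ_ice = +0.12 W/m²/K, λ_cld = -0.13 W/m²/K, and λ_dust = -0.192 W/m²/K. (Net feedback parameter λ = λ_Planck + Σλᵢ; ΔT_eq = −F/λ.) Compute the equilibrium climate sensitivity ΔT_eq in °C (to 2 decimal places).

2.43 °C

Net feedback parameter λ = (−3.44) + (+0.931) + (+0.258) + (+0.12) + (-0.13) + (-0.192) = -2.453 W/m²/K.
ΔT = −F/λ = −5.95/(-2.453) = 2.43 °C.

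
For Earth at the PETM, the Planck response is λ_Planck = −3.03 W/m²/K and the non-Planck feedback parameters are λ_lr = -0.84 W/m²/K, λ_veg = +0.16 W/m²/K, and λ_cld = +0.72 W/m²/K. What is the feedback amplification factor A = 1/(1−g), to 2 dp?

1.01

Convert to gains: g_lr = -0.84/3.03 = -0.2772; g_veg = 0.16/3.03 = 0.05281; g_cld = 0.72/3.03 = 0.2376.
Total gain g = 0.01321.
A = 1/(1 − 0.01321) = 1.01.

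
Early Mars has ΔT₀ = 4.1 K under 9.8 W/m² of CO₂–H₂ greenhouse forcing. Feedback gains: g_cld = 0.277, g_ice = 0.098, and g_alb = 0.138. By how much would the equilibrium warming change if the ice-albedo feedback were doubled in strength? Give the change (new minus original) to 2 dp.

2.12 K

Original: g = 0.513, ΔT = 4.1/(1−0.513) = 8.4189 K.
With doubled ice-albedo: g' = 0.611, ΔT' = 4.1/(1−0.611) = 10.5398 K.
Change = 10.5398 − 8.4189 = 2.12 K.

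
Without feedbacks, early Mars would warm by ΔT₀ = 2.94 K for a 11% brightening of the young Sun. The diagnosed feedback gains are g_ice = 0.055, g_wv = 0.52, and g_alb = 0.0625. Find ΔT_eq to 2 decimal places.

Total gain g = 0.055 + 0.52 + 0.0625 = 0.6375.
Amplification A = 1/(1 − 0.6375) = 2.759.
ΔT = 2.94 × 2.759 = 8.11 K.

8.11 K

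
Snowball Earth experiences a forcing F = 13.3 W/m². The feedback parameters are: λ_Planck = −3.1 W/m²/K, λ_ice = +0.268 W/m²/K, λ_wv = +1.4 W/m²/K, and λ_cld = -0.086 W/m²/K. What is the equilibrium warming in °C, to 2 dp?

8.76 °C

Net feedback parameter λ = (−3.1) + (+0.268) + (+1.4) + (-0.086) = -1.518 W/m²/K.
ΔT = −F/λ = −13.3/(-1.518) = 8.76 °C.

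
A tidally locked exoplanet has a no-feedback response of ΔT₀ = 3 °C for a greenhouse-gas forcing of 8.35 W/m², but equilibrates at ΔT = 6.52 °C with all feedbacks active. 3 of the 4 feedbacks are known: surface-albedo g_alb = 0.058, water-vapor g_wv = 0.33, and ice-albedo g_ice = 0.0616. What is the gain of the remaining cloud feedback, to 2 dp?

0.09

Amplification A = ΔT/ΔT₀ = 6.52/3 = 2.173.
Total gain g = 1 − 1/A = 1 − 1/2.173 = 0.5398.
Known gains sum to 0.058 + 0.33 + 0.0616 = 0.4496.
g_cld = 0.5398 − 0.4496 = 0.09.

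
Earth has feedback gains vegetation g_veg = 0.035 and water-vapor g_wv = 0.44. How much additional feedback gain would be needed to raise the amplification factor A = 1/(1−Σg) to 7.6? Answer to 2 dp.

Current total gain = 0.475.
Target gain for A = 7.6: g* = 1 − 1/7.6 = 0.8684.
Additional gain needed = 0.8684 − 0.475 = 0.39.

0.39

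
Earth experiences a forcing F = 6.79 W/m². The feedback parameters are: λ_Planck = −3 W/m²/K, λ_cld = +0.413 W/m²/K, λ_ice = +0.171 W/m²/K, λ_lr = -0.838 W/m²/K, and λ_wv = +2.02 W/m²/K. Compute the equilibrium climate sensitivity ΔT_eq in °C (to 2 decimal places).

5.50 °C

Net feedback parameter λ = (−3) + (+0.413) + (+0.171) + (-0.838) + (+2.02) = -1.234 W/m²/K.
ΔT = −F/λ = −6.79/(-1.234) = 5.50 °C.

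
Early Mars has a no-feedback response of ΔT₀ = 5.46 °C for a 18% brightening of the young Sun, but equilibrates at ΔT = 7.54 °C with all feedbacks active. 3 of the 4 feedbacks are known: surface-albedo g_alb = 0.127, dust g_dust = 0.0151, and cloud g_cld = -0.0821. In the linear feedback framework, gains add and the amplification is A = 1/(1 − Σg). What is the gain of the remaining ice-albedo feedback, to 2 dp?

0.22

Amplification A = ΔT/ΔT₀ = 7.54/5.46 = 1.381.
Total gain g = 1 − 1/A = 1 − 1/1.381 = 0.2759.
Known gains sum to 0.127 + 0.0151 − 0.0821 = 0.06.
g_ice = 0.2759 − 0.06 = 0.22.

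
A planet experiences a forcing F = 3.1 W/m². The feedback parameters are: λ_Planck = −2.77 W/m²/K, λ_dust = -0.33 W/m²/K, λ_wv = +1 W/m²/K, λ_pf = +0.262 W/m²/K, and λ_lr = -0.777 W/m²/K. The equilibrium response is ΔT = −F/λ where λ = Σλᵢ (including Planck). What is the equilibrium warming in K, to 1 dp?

Net feedback parameter λ = (−2.77) + (-0.33) + (+1) + (+0.262) + (-0.777) = -2.615 W/m²/K.
ΔT = −F/λ = −3.1/(-2.615) = 1.2 K.

1.2 K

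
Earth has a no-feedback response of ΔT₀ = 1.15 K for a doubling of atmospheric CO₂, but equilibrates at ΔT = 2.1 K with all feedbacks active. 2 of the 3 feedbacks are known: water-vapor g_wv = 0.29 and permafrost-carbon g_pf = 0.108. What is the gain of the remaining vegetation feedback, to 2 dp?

Amplification A = ΔT/ΔT₀ = 2.1/1.15 = 1.826.
Total gain g = 1 − 1/A = 1 − 1/1.826 = 0.4524.
Known gains sum to 0.29 + 0.108 = 0.398.
g_veg = 0.4524 − 0.398 = 0.05.

0.05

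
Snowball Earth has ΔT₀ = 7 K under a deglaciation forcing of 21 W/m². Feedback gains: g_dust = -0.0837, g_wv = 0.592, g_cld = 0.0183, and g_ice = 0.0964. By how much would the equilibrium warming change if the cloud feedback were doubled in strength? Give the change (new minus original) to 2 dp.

0.95 K

Original: g = 0.623, ΔT = 7/(1−0.623) = 18.5676 K.
With doubled cloud: g' = 0.6413, ΔT' = 7/(1−0.6413) = 19.5149 K.
Change = 19.5149 − 18.5676 = 0.95 K.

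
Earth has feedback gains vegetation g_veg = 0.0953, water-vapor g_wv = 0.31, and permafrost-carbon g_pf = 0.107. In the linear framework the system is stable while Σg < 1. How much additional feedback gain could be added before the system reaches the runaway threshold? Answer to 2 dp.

Current total gain = 0.0953 + 0.31 + 0.107 = 0.5123.
Margin to runaway = 1 − 0.5123 = 0.49.

0.49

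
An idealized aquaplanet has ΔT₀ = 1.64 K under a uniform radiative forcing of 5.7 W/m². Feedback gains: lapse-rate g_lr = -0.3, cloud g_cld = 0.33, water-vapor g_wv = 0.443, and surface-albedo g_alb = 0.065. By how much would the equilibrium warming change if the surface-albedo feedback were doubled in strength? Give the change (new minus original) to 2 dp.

Original: g = 0.538, ΔT = 1.64/(1−0.538) = 3.5498 K.
With doubled surface-albedo: g' = 0.603, ΔT' = 1.64/(1−0.603) = 4.1310 K.
Change = 4.1310 − 3.5498 = 0.58 K.

0.58 K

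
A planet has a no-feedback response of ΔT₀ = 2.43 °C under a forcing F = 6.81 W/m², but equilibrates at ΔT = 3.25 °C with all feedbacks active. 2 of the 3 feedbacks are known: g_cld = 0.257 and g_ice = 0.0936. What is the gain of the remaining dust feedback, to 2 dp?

Amplification A = ΔT/ΔT₀ = 3.25/2.43 = 1.337.
Total gain g = 1 − 1/A = 1 − 1/1.337 = 0.2521.
Known gains sum to 0.257 + 0.0936 = 0.3506.
g_dust = 0.2521 − 0.3506 = -0.10.

-0.10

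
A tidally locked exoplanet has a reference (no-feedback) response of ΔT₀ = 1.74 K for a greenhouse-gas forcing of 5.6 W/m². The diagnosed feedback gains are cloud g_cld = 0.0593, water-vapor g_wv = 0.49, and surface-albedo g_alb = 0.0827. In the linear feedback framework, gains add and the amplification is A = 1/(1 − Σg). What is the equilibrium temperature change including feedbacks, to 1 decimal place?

4.7 K

Total gain g = 0.0593 + 0.49 + 0.0827 = 0.632.
Amplification A = 1/(1 − 0.632) = 2.717.
ΔT = 1.74 × 2.717 = 4.7 K.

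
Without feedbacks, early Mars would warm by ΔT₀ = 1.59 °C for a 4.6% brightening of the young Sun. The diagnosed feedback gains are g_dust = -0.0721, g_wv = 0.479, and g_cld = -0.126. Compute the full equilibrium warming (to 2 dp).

Total gain g = -0.0721 + 0.479 − 0.126 = 0.2809.
Amplification A = 1/(1 − 0.2809) = 1.391.
ΔT = 1.59 × 1.391 = 2.21 °C.

2.21 °C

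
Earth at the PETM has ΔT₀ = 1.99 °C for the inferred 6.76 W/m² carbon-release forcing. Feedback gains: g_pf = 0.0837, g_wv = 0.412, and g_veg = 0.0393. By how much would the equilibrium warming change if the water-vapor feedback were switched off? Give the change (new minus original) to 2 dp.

-2.01 °C

Original: g = 0.535, ΔT = 1.99/(1−0.535) = 4.2796 °C.
Without water-vapor: g' = 0.123, ΔT' = 1.99/(1−0.123) = 2.2691 °C.
Change = 2.2691 − 4.2796 = -2.01 °C.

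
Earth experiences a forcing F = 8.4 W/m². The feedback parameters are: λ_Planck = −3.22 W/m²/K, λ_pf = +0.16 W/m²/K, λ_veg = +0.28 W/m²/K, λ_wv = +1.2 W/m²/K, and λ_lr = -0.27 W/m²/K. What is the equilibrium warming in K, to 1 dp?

4.5 K

Net feedback parameter λ = (−3.22) + (+0.16) + (+0.28) + (+1.2) + (-0.27) = -1.85 W/m²/K.
ΔT = −F/λ = −8.4/(-1.85) = 4.5 K.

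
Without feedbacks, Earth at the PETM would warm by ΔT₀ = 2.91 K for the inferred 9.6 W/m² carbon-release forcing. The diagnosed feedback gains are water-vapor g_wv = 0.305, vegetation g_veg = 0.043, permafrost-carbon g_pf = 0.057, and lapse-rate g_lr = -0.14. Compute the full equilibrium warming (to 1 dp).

Total gain g = 0.305 + 0.043 + 0.057 − 0.14 = 0.265.
Amplification A = 1/(1 − 0.265) = 1.361.
ΔT = 2.91 × 1.361 = 4.0 K.

4.0 K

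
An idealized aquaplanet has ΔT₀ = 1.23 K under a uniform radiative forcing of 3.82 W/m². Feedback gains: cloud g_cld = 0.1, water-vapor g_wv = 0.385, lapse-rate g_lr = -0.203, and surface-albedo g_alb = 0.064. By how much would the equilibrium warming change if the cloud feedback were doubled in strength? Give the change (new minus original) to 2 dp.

Original: g = 0.346, ΔT = 1.23/(1−0.346) = 1.8807 K.
With doubled cloud: g' = 0.446, ΔT' = 1.23/(1−0.446) = 2.2202 K.
Change = 2.2202 − 1.8807 = 0.34 K.

0.34 K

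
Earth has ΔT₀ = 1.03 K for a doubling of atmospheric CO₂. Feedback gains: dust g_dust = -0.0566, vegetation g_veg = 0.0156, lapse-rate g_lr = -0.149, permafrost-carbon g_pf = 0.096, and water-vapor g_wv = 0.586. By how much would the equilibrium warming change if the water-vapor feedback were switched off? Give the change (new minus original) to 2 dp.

Original: g = 0.492, ΔT = 1.03/(1−0.492) = 2.0276 K.
Without water-vapor: g' = -0.094, ΔT' = 1.03/(1+0.094) = 0.9415 K.
Change = 0.9415 − 2.0276 = -1.09 K.

-1.09 K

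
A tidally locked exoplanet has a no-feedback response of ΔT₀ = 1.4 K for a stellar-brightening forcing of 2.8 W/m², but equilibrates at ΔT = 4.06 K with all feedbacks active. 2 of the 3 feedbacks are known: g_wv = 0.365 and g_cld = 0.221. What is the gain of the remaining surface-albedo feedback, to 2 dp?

Amplification A = ΔT/ΔT₀ = 4.06/1.4 = 2.9.
Total gain g = 1 − 1/A = 1 − 1/2.9 = 0.6552.
Known gains sum to 0.365 + 0.221 = 0.586.
g_alb = 0.6552 − 0.586 = 0.07.

0.07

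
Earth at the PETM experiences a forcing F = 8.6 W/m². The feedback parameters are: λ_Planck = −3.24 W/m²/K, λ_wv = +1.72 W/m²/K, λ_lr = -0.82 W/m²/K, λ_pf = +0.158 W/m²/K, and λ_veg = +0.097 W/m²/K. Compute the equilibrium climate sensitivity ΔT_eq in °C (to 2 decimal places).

Net feedback parameter λ = (−3.24) + (+1.72) + (-0.82) + (+0.158) + (+0.097) = -2.085 W/m²/K.
ΔT = −F/λ = −8.6/(-2.085) = 4.12 °C.

4.12 °C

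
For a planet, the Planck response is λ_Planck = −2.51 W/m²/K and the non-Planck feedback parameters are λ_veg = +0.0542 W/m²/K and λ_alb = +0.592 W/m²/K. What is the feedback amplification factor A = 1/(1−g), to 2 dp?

Convert to gains: g_veg = 0.0542/2.51 = 0.02159; g_alb = 0.592/2.51 = 0.2359.
Total gain g = 0.25749.
A = 1/(1 − 0.25749) = 1.35.

1.35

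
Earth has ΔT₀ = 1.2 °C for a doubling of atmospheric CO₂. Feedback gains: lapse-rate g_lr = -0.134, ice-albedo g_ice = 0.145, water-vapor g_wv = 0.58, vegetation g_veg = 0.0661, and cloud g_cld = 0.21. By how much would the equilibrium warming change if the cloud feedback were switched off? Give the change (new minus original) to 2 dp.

Original: g = 0.8671, ΔT = 1.2/(1−0.8671) = 9.0293 °C.
Without cloud: g' = 0.6571, ΔT' = 1.2/(1−0.6571) = 3.4996 °C.
Change = 3.4996 − 9.0293 = -5.53 °C.

-5.53 °C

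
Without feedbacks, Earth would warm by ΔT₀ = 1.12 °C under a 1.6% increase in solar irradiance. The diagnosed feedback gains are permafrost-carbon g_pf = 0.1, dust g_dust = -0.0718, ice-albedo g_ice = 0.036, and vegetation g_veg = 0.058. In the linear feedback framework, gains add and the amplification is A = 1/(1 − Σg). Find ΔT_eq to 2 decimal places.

1.28 °C

Total gain g = 0.1 − 0.0718 + 0.036 + 0.058 = 0.1222.
Amplification A = 1/(1 − 0.1222) = 1.139.
ΔT = 1.12 × 1.139 = 1.28 °C.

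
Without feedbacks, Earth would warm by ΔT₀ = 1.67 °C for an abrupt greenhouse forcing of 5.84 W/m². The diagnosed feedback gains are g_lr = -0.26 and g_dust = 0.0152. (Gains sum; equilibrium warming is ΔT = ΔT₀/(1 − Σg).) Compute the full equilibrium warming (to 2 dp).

1.34 °C

Total gain g = -0.26 + 0.0152 = -0.2448.
Amplification A = 1/(1 + 0.2448) = 0.8033.
ΔT = 1.67 × 0.8033 = 1.34 °C.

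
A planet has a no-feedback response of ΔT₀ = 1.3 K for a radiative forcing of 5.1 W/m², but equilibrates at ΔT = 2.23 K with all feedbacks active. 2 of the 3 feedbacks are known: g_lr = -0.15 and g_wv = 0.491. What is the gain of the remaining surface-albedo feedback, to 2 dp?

0.08

Amplification A = ΔT/ΔT₀ = 2.23/1.3 = 1.715.
Total gain g = 1 − 1/A = 1 − 1/1.715 = 0.4169.
Known gains sum to -0.15 + 0.491 = 0.341.
g_alb = 0.4169 − 0.341 = 0.08.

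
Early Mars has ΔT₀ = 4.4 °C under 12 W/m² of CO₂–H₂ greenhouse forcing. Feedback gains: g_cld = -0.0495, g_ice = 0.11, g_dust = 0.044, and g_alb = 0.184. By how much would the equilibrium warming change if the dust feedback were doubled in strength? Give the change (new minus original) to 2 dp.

0.41 °C

Original: g = 0.2885, ΔT = 4.4/(1−0.2885) = 6.1841 °C.
With doubled dust: g' = 0.3325, ΔT' = 4.4/(1−0.3325) = 6.5918 °C.
Change = 6.5918 − 6.1841 = 0.41 °C.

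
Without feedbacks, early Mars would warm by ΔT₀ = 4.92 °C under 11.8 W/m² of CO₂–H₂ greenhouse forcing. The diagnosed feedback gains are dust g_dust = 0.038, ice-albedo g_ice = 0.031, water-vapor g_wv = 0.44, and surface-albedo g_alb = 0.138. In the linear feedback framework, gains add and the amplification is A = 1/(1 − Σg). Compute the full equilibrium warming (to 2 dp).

13.94 °C

Total gain g = 0.038 + 0.031 + 0.44 + 0.138 = 0.647.
Amplification A = 1/(1 − 0.647) = 2.833.
ΔT = 4.92 × 2.833 = 13.94 °C.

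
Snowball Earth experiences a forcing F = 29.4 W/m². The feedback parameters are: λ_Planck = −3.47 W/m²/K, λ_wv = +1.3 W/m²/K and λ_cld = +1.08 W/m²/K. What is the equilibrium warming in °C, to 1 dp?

27.0 °C

Net feedback parameter λ = (−3.47) + (+1.3) + (+1.08) = -1.09 W/m²/K.
ΔT = −F/λ = −29.4/(-1.09) = 27.0 °C.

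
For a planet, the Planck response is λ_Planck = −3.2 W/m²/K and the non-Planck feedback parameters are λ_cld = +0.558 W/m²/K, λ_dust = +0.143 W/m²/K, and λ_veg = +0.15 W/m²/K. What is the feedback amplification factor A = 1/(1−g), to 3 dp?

Convert to gains: g_cld = 0.558/3.2 = 0.1744; g_dust = 0.143/3.2 = 0.04469; g_veg = 0.15/3.2 = 0.04687.
Total gain g = 0.26596.
A = 1/(1 − 0.26596) = 1.362.

1.362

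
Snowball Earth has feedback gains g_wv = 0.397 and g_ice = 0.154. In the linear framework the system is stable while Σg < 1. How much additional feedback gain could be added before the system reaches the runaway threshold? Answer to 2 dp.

0.45

Current total gain = 0.397 + 0.154 = 0.551.
Margin to runaway = 1 − 0.551 = 0.45.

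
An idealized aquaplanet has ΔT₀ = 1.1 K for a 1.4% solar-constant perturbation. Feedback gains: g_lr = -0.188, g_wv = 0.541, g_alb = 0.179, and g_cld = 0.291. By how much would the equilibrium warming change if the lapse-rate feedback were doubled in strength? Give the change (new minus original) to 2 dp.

-3.20 K

Original: g = 0.823, ΔT = 1.1/(1−0.823) = 6.2147 K.
With doubled lapse-rate: g' = 0.635, ΔT' = 1.1/(1−0.635) = 3.0137 K.
Change = 3.0137 − 6.2147 = -3.20 K.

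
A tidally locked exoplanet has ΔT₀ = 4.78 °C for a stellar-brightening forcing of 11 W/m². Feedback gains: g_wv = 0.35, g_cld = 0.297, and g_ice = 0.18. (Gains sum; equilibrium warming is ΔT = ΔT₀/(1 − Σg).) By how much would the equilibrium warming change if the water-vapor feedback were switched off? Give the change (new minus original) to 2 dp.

Original: g = 0.827, ΔT = 4.78/(1−0.827) = 27.6301 °C.
Without water-vapor: g' = 0.477, ΔT' = 4.78/(1−0.477) = 9.1396 °C.
Change = 9.1396 − 27.6301 = -18.49 °C.

-18.49 °C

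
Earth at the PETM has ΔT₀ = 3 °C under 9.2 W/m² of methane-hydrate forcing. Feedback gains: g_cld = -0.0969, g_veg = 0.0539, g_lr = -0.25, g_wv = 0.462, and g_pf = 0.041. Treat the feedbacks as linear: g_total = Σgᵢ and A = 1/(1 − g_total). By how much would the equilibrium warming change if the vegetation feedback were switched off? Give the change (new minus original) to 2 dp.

-0.24 °C

Original: g = 0.21, ΔT = 3/(1−0.21) = 3.7975 °C.
Without vegetation: g' = 0.1561, ΔT' = 3/(1−0.1561) = 3.5549 °C.
Change = 3.5549 − 3.7975 = -0.24 °C.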